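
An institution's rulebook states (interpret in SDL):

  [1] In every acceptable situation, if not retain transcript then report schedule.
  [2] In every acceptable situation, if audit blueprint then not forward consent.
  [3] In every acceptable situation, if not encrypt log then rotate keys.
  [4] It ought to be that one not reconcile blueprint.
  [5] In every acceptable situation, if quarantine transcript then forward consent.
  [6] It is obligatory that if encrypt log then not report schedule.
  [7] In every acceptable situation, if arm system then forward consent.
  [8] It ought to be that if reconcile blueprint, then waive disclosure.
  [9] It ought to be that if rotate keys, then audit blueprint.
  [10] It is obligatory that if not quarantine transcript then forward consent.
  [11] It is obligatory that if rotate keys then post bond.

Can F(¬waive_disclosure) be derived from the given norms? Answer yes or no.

No

Premise 8 is O(reconcile_blueprint → waive_disclosure), but O(reconcile_blueprint) is not derivable from the premises, so it does not yield O(waive_disclosure).
No other premise forces O(waive_disclosure). An ideal world satisfying every premise can still have ¬waive_disclosure true, so F(¬waive_disclosure) is not derivable.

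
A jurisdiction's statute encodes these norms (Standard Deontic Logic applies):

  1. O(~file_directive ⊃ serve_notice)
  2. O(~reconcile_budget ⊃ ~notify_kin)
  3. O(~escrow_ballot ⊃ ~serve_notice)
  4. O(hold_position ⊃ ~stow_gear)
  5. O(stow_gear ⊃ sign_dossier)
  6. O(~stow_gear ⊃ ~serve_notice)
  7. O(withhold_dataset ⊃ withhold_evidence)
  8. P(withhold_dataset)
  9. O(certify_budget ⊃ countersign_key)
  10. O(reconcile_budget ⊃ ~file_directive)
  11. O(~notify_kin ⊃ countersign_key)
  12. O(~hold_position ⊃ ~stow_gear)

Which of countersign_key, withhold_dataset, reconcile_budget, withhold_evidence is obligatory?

countersign_key

By case analysis on hold_position: premise 4 gives O(hold_position ⊃ ~stow_gear) and premise 12 gives O(~hold_position ⊃ ~stow_gear), so O(~stow_gear) either way.
With premise 6, O(~stow_gear ⊃ ~serve_notice), the K-axiom yields O(~serve_notice).
Premise 1, O(~file_directive ⊃ serve_notice), contraposes to O(~serve_notice ⊃ file_directive); with O(~serve_notice) we get O(file_directive).
The contrapositive of premise 10 (O(reconcile_budget ⊃ ~file_directive)) is O(file_directive ⊃ ~reconcile_budget), and O(file_directive) is already established, so O(~reconcile_budget).
Applying K to premise 2 (O(~reconcile_budget ⊃ ~notify_kin)) and O(~reconcile_budget) yields O(~notify_kin).
Applying K to premise 11 (O(~notify_kin ⊃ countersign_key)) and O(~notify_kin) yields O(countersign_key).
So O(countersign_key) holds — countersign_key is obligatory. None of the other listed options is made obligatory by any chain of premises.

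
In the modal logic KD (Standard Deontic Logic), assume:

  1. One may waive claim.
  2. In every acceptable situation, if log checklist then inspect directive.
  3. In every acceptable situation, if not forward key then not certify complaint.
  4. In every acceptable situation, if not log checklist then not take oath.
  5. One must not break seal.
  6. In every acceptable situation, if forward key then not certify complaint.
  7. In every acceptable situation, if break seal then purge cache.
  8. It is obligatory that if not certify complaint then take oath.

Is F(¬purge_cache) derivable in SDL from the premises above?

No

Premise 7 is O(break_seal → purge_cache), but O(break_seal) is not derivable from the premises, so it does not yield O(purge_cache).
No other premise forces O(purge_cache). An ideal world satisfying every premise can still have ¬purge_cache true, so F(¬purge_cache) is not derivable.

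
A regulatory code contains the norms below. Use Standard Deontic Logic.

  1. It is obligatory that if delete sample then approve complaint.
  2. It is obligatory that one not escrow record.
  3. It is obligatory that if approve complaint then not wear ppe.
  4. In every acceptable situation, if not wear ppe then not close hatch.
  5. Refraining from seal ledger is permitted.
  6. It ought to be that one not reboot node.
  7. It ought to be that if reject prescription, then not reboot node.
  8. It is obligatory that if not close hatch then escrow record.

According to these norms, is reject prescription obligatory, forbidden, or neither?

Premise 7 is O(reject_prescription → ¬reboot_node); even if O(¬reboot_node) held, inferring O(reject_prescription) would be affirming the consequent — invalid.
No premise or chain of K-axiom applications forces O(reject_prescription), and none forces O(¬reject_prescription). So reject_prescription is neither obligatory nor forbidden under these norms.

Neither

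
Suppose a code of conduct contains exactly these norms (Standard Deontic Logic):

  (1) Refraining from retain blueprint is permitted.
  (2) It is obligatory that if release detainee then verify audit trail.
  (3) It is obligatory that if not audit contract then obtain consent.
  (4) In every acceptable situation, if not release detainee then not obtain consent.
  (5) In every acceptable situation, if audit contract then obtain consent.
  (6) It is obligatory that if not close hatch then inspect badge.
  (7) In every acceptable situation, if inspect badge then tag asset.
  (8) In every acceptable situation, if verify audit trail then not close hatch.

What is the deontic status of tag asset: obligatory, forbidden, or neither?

Obligatory

Premises 5 and 3 are O(audit_contract → obtain_consent) and O(¬audit_contract → obtain_consent); every ideal world satisfies audit_contract or ¬audit_contract, so in either case obtain_consent holds — hence O(obtain_consent).
Premise 4, O(¬release_detainee → ¬obtain_consent), contraposes to O(obtain_consent → release_detainee); with O(obtain_consent) we get O(release_detainee).
With premise 2, O(release_detainee → verify_audit_trail), the K-axiom yields O(verify_audit_trail).
With premise 8, O(verify_audit_trail → ¬close_hatch), the K-axiom yields O(¬close_hatch).
Applying K to premise 6 (O(¬close_hatch → inspect_badge)) and O(¬close_hatch) yields O(inspect_badge).
From O(inspect_badge) and premise 7, O(inspect_badge → tag_asset), we obtain O(tag_asset).
Premise 1 does not contribute to this derivation.
Hence tag_asset is obligatory.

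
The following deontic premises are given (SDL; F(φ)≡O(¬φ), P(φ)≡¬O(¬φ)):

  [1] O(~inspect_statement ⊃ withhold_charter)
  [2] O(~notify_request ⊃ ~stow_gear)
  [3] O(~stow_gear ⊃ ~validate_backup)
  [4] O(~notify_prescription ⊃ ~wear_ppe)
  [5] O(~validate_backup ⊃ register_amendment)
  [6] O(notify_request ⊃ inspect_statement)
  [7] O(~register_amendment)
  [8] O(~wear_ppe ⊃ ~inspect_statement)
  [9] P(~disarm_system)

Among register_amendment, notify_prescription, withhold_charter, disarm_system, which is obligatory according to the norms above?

Premise 7 states O(~register_amendment) outright.
Premise 5 is O(~validate_backup ⊃ register_amendment); contrapositively O(~register_amendment ⊃ validate_backup). Since O(~register_amendment) holds, K gives O(validate_backup).
Premise 3 is O(~stow_gear ⊃ ~validate_backup); contrapositively O(validate_backup ⊃ stow_gear). Since O(validate_backup) holds, K gives O(stow_gear).
The contrapositive of premise 2 (O(~notify_request ⊃ ~stow_gear)) is O(stow_gear ⊃ notify_request), and O(stow_gear) is already established, so O(notify_request).
Applying K to premise 6 (O(notify_request ⊃ inspect_statement)) and O(notify_request) yields O(inspect_statement).
Premise 8 is O(~wear_ppe ⊃ ~inspect_statement); contrapositively O(inspect_statement ⊃ wear_ppe). Since O(inspect_statement) holds, K gives O(wear_ppe).
Premise 4 is O(~notify_prescription ⊃ ~wear_ppe); contrapositively O(wear_ppe ⊃ notify_prescription). Since O(wear_ppe) holds, K gives O(notify_prescription).
So O(notify_prescription) holds — notify_prescription is obligatory. None of the other listed options is made obligatory by any chain of premises.

notify_prescription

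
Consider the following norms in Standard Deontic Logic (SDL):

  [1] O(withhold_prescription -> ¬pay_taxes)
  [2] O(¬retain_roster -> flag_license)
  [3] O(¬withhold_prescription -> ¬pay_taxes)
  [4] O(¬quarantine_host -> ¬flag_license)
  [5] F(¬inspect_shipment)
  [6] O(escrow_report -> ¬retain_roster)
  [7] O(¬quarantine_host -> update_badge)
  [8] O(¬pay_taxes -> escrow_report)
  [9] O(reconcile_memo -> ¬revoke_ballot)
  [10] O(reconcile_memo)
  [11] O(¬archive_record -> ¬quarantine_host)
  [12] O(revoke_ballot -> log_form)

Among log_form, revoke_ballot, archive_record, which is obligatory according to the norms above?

By case analysis on ¬withhold_prescription: premise 3 gives O(¬withhold_prescription -> ¬pay_taxes) and premise 1 gives O(withhold_prescription -> ¬pay_taxes), so O(¬pay_taxes) either way.
With premise 8, O(¬pay_taxes -> escrow_report), the K-axiom yields O(escrow_report).
From O(escrow_report) and premise 6, O(escrow_report -> ¬retain_roster), we obtain O(¬retain_roster).
Applying K to premise 2 (O(¬retain_roster -> flag_license)) and O(¬retain_roster) yields O(flag_license).
Premise 4 is O(¬quarantine_host -> ¬flag_license); contrapositively O(flag_license -> quarantine_host). Since O(flag_license) holds, K gives O(quarantine_host).
The contrapositive of premise 11 (O(¬archive_record -> ¬quarantine_host)) is O(quarantine_host -> archive_record), and O(quarantine_host) is already established, so O(archive_record).
So O(archive_record) holds — archive_record is obligatory. None of the other listed options is made obligatory by any chain of premises.

archive_record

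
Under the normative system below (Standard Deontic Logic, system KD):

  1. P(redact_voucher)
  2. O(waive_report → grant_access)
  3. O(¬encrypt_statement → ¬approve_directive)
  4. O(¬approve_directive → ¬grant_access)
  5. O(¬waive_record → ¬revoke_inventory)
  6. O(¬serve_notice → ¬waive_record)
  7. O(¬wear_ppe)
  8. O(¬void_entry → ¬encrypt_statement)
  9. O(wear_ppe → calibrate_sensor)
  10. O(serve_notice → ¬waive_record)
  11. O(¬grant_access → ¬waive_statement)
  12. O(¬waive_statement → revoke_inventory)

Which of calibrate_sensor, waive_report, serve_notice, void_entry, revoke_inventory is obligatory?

Premises 6 and 10 cover both cases: O(¬serve_notice → ¬waive_record) and O(serve_notice → ¬waive_record). Since ¬serve_notice ∨ serve_notice is a tautology, O(¬waive_record) follows.
With premise 5, O(¬waive_record → ¬revoke_inventory), the K-axiom yields O(¬revoke_inventory).
Premise 12, O(¬waive_statement → revoke_inventory), contraposes to O(¬revoke_inventory → waive_statement); with O(¬revoke_inventory) we get O(waive_statement).
The contrapositive of premise 11 (O(¬grant_access → ¬waive_statement)) is O(waive_statement → grant_access), and O(waive_statement) is already established, so O(grant_access).
Premise 4, O(¬approve_directive → ¬grant_access), contraposes to O(grant_access → approve_directive); with O(grant_access) we get O(approve_directive).
Premise 3, O(¬encrypt_statement → ¬approve_directive), contraposes to O(approve_directive → encrypt_statement); with O(approve_directive) we get O(encrypt_statement).
Premise 8, O(¬void_entry → ¬encrypt_statement), contraposes to O(encrypt_statement → void_entry); with O(encrypt_statement) we get O(void_entry).
So O(void_entry) holds — void_entry is obligatory. None of the other listed options is made obligatory by any chain of premises.

void_entry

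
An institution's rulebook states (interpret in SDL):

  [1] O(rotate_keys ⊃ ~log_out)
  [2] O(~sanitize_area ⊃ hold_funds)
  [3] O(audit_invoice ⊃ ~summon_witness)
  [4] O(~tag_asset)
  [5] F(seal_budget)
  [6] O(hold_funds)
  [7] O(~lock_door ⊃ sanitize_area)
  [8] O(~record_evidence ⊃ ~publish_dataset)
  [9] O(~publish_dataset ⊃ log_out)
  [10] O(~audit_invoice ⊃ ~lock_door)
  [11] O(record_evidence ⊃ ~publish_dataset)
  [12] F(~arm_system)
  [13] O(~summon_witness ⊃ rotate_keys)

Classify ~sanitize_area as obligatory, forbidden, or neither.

Premises 11 and 8 cover both cases: O(record_evidence ⊃ ~publish_dataset) and O(~record_evidence ⊃ ~publish_dataset). Since record_evidence ∨ ~record_evidence is a tautology, O(~publish_dataset) follows.
With premise 9, O(~publish_dataset ⊃ log_out), the K-axiom yields O(log_out).
The contrapositive of premise 1 (O(rotate_keys ⊃ ~log_out)) is O(log_out ⊃ ~rotate_keys), and O(log_out) is already established, so O(~rotate_keys).
Premise 13 is O(~summon_witness ⊃ rotate_keys); contrapositively O(~rotate_keys ⊃ summon_witness). Since O(~rotate_keys) holds, K gives O(summon_witness).
Premise 3 is O(audit_invoice ⊃ ~summon_witness); contrapositively O(summon_witness ⊃ ~audit_invoice). Since O(summon_witness) holds, K gives O(~audit_invoice).
Applying K to premise 10 (O(~audit_invoice ⊃ ~lock_door)) and O(~audit_invoice) yields O(~lock_door).
With premise 7, O(~lock_door ⊃ sanitize_area), the K-axiom yields O(sanitize_area).
Premises 2, 4, 5, 6, 12 do not contribute to this derivation.
Thus O(sanitize_area), which is F(~sanitize_area): ~sanitize_area is forbidden.

Forbidden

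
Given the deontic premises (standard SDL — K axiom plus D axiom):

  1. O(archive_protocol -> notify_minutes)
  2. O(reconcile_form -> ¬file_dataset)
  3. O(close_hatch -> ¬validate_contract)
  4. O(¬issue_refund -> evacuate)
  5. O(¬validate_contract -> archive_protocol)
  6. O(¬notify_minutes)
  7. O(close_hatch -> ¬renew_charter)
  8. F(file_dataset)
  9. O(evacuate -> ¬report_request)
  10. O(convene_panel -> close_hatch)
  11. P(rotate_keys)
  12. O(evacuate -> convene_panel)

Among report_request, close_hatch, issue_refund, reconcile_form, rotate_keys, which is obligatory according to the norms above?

From premise 6 we have O(¬notify_minutes).
Premise 1, O(archive_protocol -> notify_minutes), contraposes to O(¬notify_minutes -> ¬archive_protocol); with O(¬notify_minutes) we get O(¬archive_protocol).
Premise 5, O(¬validate_contract -> archive_protocol), contraposes to O(¬archive_protocol -> validate_contract); with O(¬archive_protocol) we get O(validate_contract).
Premise 3, O(close_hatch -> ¬validate_contract), contraposes to O(validate_contract -> ¬close_hatch); with O(validate_contract) we get O(¬close_hatch).
The contrapositive of premise 10 (O(convene_panel -> close_hatch)) is O(¬close_hatch -> ¬convene_panel), and O(¬close_hatch) is already established, so O(¬convene_panel).
Premise 12, O(evacuate -> convene_panel), contraposes to O(¬convene_panel -> ¬evacuate); with O(¬convene_panel) we get O(¬evacuate).
Premise 4, O(¬issue_refund -> evacuate), contraposes to O(¬evacuate -> issue_refund); with O(¬evacuate) we get O(issue_refund).
So O(issue_refund) holds — issue_refund is obligatory. None of the other listed options is made obligatory by any chain of premises.

issue_refund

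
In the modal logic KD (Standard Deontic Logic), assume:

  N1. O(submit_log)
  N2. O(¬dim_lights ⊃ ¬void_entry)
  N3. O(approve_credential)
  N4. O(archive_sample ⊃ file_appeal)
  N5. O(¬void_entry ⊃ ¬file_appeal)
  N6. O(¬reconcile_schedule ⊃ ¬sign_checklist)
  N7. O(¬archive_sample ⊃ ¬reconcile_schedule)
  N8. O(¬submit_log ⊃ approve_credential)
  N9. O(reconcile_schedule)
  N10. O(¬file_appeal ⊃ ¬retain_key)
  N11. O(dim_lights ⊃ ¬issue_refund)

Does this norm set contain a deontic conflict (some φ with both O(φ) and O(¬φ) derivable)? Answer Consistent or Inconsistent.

Premise 8 is O(¬submit_log ⊃ approve_credential); even if O(approve_credential) held, inferring O(¬submit_log) would be affirming the consequent — invalid.
So O(¬submit_log) is not derivable, and the apparent clash with O(submit_log) does not arise.
A world satisfying every obligation exists (e.g. approve_credential=true, archive_sample=true, dim_lights=true, file_appeal=true, issue_refund=false, reconcile_schedule=true, retain_key=false, sign_checklist=false, submit_log=true, void_entry=true); no atom is both obligatory and forbidden, so the set is consistent.

Consistent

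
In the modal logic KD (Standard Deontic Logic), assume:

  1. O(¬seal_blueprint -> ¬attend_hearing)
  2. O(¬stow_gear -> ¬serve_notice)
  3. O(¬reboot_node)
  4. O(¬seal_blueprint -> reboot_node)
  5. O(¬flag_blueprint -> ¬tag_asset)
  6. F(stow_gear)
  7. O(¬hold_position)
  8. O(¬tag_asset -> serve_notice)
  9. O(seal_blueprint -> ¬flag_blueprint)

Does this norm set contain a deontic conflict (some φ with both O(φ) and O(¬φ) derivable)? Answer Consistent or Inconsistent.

Premise 3 states O(¬reboot_node) outright.
Premise 4 is O(¬seal_blueprint -> reboot_node); contrapositively O(¬reboot_node -> seal_blueprint). Since O(¬reboot_node) holds, K gives O(seal_blueprint).
With premise 9, O(seal_blueprint -> ¬flag_blueprint), the K-axiom yields O(¬flag_blueprint).
Premise 5 is O(¬flag_blueprint -> ¬tag_asset); since O(¬flag_blueprint), deontic closure gives O(¬tag_asset).
With premise 8, O(¬tag_asset -> serve_notice), the K-axiom yields O(serve_notice).
The contrapositive of premise 2 (O(¬stow_gear -> ¬serve_notice)) is O(serve_notice -> stow_gear), and O(serve_notice) is already established, so O(stow_gear).
However, F(stow_gear) at premise 6 amounts to O(¬stow_gear).
We now have both O(stow_gear) and O(¬stow_gear) — stow_gear is simultaneously obligatory and forbidden, violating the D-axiom.

Inconsistent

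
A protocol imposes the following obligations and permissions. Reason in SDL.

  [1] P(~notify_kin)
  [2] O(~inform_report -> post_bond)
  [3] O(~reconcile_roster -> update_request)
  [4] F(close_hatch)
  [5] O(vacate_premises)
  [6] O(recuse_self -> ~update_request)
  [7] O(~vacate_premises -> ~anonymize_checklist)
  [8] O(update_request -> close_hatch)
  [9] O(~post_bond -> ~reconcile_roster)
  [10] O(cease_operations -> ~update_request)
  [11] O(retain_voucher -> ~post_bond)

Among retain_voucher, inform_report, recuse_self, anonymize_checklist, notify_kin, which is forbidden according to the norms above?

retain_voucher

F(close_hatch) at premise 4 means O(~close_hatch).
Premise 8 is O(update_request -> close_hatch); contrapositively O(~close_hatch -> ~update_request). Since O(~close_hatch) holds, K gives O(~update_request).
Premise 3, O(~reconcile_roster -> update_request), contraposes to O(~update_request -> reconcile_roster); with O(~update_request) we get O(reconcile_roster).
Premise 9 is O(~post_bond -> ~reconcile_roster); contrapositively O(reconcile_roster -> post_bond). Since O(reconcile_roster) holds, K gives O(post_bond).
Premise 11 is O(retain_voucher -> ~post_bond); contrapositively O(post_bond -> ~retain_voucher). Since O(post_bond) holds, K gives O(~retain_voucher).
So O(~retain_voucher) holds, i.e. retain_voucher is forbidden. None of the other listed options is forbidden under the premises.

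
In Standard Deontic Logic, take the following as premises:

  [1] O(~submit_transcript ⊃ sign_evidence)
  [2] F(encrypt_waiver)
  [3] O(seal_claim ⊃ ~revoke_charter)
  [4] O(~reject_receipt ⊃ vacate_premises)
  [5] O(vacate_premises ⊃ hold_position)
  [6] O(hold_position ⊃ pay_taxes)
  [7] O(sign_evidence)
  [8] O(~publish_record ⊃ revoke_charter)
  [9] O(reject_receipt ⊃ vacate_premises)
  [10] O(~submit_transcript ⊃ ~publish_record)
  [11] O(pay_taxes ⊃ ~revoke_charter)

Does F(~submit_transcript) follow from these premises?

Premises 4 and 9 cover both cases: O(~reject_receipt ⊃ vacate_premises) and O(reject_receipt ⊃ vacate_premises). Since ~reject_receipt ∨ reject_receipt is a tautology, O(vacate_premises) follows.
From O(vacate_premises) and premise 5, O(vacate_premises ⊃ hold_position), we obtain O(hold_position).
Applying K to premise 6 (O(hold_position ⊃ pay_taxes)) and O(hold_position) yields O(pay_taxes).
From O(pay_taxes) and premise 11, O(pay_taxes ⊃ ~revoke_charter), we obtain O(~revoke_charter).
Premise 8 is O(~publish_record ⊃ revoke_charter); contrapositively O(~revoke_charter ⊃ publish_record). Since O(~revoke_charter) holds, K gives O(publish_record).
Premise 10 is O(~submit_transcript ⊃ ~publish_record); contrapositively O(publish_record ⊃ submit_transcript). Since O(publish_record) holds, K gives O(submit_transcript).
Premises 1, 2, 3, 7 do not contribute to this derivation.
So O(submit_transcript) holds, i.e. F(~submit_transcript). The claim follows.

Yes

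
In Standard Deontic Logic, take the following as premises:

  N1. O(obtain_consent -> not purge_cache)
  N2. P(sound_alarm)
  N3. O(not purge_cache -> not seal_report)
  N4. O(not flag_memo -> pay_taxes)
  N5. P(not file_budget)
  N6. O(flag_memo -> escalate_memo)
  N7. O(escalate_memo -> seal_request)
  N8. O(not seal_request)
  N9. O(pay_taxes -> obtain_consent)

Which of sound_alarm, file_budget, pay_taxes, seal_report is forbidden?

seal_report

Premise 8 states O(not seal_request) outright.
The contrapositive of premise 7 (O(escalate_memo -> seal_request)) is O(not seal_request -> not escalate_memo), and O(not seal_request) is already established, so O(not escalate_memo).
The contrapositive of premise 6 (O(flag_memo -> escalate_memo)) is O(not escalate_memo -> not flag_memo), and O(not escalate_memo) is already established, so O(not flag_memo).
With premise 4, O(not flag_memo -> pay_taxes), the K-axiom yields O(pay_taxes).
Premise 9 is O(pay_taxes -> obtain_consent); since O(pay_taxes), deontic closure gives O(obtain_consent).
From O(obtain_consent) and premise 1, O(obtain_consent -> not purge_cache), we obtain O(not purge_cache).
With premise 3, O(not purge_cache -> not seal_report), the K-axiom yields O(not seal_report).
So O(not seal_report) holds, i.e. seal_report is forbidden. None of the other listed options is forbidden under the premises.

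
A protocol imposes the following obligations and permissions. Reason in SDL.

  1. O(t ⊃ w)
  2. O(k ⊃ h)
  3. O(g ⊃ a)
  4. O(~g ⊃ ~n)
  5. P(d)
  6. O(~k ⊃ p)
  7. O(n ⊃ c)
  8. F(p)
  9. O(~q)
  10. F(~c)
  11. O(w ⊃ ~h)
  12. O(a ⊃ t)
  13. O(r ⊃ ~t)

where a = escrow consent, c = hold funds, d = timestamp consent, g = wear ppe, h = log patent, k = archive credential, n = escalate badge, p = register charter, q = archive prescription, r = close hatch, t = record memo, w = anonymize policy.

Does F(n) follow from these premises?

Yes

Premise 8, F(p), is equivalent to O(~p).
The contrapositive of premise 6 (O(~k ⊃ p)) is O(~p ⊃ k), and O(~p) is already established, so O(k).
Applying K to premise 2 (O(k ⊃ h)) and O(k) yields O(h).
Premise 11, O(w ⊃ ~h), contraposes to O(h ⊃ ~w); with O(h) we get O(~w).
The contrapositive of premise 1 (O(t ⊃ w)) is O(~w ⊃ ~t), and O(~w) is already established, so O(~t).
Premise 12 is O(a ⊃ t); contrapositively O(~t ⊃ ~a). Since O(~t) holds, K gives O(~a).
The contrapositive of premise 3 (O(g ⊃ a)) is O(~a ⊃ ~g), and O(~a) is already established, so O(~g).
With premise 4, O(~g ⊃ ~n), the K-axiom yields O(~n).
Premises 5, 7, 9, 10, 13 do not contribute to this derivation.
So O(~n) holds, i.e. F(n). The claim follows.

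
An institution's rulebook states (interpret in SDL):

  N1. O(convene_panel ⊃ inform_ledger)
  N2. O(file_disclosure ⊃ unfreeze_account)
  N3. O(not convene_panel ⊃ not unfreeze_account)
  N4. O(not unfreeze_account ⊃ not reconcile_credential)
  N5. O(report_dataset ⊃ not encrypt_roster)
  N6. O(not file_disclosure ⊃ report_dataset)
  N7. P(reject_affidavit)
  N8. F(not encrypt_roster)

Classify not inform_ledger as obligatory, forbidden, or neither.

F(not encrypt_roster) at premise 8 means O(encrypt_roster).
Premise 5 is O(report_dataset ⊃ not encrypt_roster); contrapositively O(encrypt_roster ⊃ not report_dataset). Since O(encrypt_roster) holds, K gives O(not report_dataset).
The contrapositive of premise 6 (O(not file_disclosure ⊃ report_dataset)) is O(not report_dataset ⊃ file_disclosure), and O(not report_dataset) is already established, so O(file_disclosure).
Premise 2 is O(file_disclosure ⊃ unfreeze_account); since O(file_disclosure), deontic closure gives O(unfreeze_account).
The contrapositive of premise 3 (O(not convene_panel ⊃ not unfreeze_account)) is O(unfreeze_account ⊃ convene_panel), and O(unfreeze_account) is already established, so O(convene_panel).
From O(convene_panel) and premise 1, O(convene_panel ⊃ inform_ledger), we obtain O(inform_ledger).
Premises 4, 7 do not contribute to this derivation.
Thus O(inform_ledger), which is F(not inform_ledger): not inform_ledger is forbidden.

Forbidden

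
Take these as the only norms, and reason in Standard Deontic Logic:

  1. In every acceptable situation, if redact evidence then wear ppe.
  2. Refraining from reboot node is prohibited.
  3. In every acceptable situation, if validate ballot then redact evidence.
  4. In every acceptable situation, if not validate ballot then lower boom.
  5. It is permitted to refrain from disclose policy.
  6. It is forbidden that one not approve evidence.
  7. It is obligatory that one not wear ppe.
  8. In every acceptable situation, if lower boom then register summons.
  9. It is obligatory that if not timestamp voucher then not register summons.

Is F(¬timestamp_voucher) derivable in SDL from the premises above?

Yes

Premise 7 gives O(¬wear_ppe).
Premise 1 is O(redact_evidence → wear_ppe); contrapositively O(¬wear_ppe → ¬redact_evidence). Since O(¬wear_ppe) holds, K gives O(¬redact_evidence).
Premise 3 is O(validate_ballot → redact_evidence); contrapositively O(¬redact_evidence → ¬validate_ballot). Since O(¬redact_evidence) holds, K gives O(¬validate_ballot).
Applying K to premise 4 (O(¬validate_ballot → lower_boom)) and O(¬validate_ballot) yields O(lower_boom).
Applying K to premise 8 (O(lower_boom → register_summons)) and O(lower_boom) yields O(register_summons).
The contrapositive of premise 9 (O(¬timestamp_voucher → ¬register_summons)) is O(register_summons → timestamp_voucher), and O(register_summons) is already established, so O(timestamp_voucher).
Premises 2, 5, 6 do not contribute to this derivation.
So O(timestamp_voucher) holds, i.e. F(¬timestamp_voucher). The claim follows.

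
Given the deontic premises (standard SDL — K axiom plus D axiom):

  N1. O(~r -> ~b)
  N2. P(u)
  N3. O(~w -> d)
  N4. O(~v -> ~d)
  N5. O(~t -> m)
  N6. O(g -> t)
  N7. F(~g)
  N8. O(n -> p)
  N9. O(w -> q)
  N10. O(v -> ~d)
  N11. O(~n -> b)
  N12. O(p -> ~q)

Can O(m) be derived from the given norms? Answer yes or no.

No

Premise 5 is O(~t -> m), but O(~t) is not derivable from the premises, so it does not yield O(m).
No other premise forces O(m). An ideal world satisfying every premise can still have m false, so O(m) is not derivable.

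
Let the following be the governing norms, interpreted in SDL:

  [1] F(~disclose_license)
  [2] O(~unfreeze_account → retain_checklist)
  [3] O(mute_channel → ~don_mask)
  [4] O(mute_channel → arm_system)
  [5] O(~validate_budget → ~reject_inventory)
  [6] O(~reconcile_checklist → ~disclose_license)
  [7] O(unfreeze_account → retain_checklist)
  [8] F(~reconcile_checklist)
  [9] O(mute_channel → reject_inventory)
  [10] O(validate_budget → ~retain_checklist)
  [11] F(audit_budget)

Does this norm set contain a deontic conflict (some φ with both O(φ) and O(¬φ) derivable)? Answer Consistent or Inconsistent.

Consistent

Premise 6 is O(~reconcile_checklist → ~disclose_license), but O(~reconcile_checklist) is not derivable from the premises, so it does not yield O(~disclose_license).
So O(~disclose_license) is not derivable, and the apparent clash with O(disclose_license) does not arise.
A world satisfying every obligation exists (e.g. arm_system=false, audit_budget=false, disclose_license=true, don_mask=false, mute_channel=false, reconcile_checklist=true, reject_inventory=false, retain_checklist=true, unfreeze_account=false, validate_budget=false); no atom is both obligatory and forbidden, so the set is consistent.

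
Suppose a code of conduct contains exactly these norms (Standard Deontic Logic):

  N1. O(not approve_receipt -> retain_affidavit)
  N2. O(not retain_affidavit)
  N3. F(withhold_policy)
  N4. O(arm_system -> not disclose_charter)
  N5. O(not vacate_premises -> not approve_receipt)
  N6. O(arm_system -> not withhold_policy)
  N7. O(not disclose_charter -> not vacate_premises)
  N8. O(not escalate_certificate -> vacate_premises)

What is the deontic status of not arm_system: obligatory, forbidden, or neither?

From premise 2 we have O(not retain_affidavit).
Premise 1 is O(not approve_receipt -> retain_affidavit); contrapositively O(not retain_affidavit -> approve_receipt). Since O(not retain_affidavit) holds, K gives O(approve_receipt).
Premise 5 is O(not vacate_premises -> not approve_receipt); contrapositively O(approve_receipt -> vacate_premises). Since O(approve_receipt) holds, K gives O(vacate_premises).
Premise 7, O(not disclose_charter -> not vacate_premises), contraposes to O(vacate_premises -> disclose_charter); with O(vacate_premises) we get O(disclose_charter).
Premise 4 is O(arm_system -> not disclose_charter); contrapositively O(disclose_charter -> not arm_system). Since O(disclose_charter) holds, K gives O(not arm_system).
Premises 3, 6, 8 do not contribute to this derivation.
Hence not arm_system is obligatory.

Obligatory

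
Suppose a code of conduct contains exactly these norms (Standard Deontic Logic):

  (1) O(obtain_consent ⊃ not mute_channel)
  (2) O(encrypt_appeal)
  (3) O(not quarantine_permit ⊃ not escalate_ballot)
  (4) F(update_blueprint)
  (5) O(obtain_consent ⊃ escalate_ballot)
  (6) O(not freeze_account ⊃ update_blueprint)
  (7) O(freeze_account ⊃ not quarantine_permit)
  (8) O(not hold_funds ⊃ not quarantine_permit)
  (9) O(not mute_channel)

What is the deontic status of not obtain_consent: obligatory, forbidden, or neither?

Premise 4, F(update_blueprint), is equivalent to O(not update_blueprint).
The contrapositive of premise 6 (O(not freeze_account ⊃ update_blueprint)) is O(not update_blueprint ⊃ freeze_account), and O(not update_blueprint) is already established, so O(freeze_account).
With premise 7, O(freeze_account ⊃ not quarantine_permit), the K-axiom yields O(not quarantine_permit).
Applying K to premise 3 (O(not quarantine_permit ⊃ not escalate_ballot)) and O(not quarantine_permit) yields O(not escalate_ballot).
The contrapositive of premise 5 (O(obtain_consent ⊃ escalate_ballot)) is O(not escalate_ballot ⊃ not obtain_consent), and O(not escalate_ballot) is already established, so O(not obtain_consent).
Premises 1, 2, 8, 9 do not contribute to this derivation.
Hence not obtain_consent is obligatory.

Obligatory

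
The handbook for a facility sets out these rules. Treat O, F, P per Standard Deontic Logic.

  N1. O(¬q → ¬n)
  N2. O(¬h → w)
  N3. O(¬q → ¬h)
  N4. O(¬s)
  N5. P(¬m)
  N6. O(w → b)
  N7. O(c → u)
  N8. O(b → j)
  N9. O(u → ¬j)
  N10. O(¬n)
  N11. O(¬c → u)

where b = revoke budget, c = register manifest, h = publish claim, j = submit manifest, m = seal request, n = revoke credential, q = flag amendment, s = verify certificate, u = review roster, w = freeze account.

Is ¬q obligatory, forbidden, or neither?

Premises 11 and 7 are O(¬c → u) and O(c → u); every ideal world satisfies ¬c or c, so in either case u holds — hence O(u).
Applying K to premise 9 (O(u → ¬j)) and O(u) yields O(¬j).
The contrapositive of premise 8 (O(b → j)) is O(¬j → ¬b), and O(¬j) is already established, so O(¬b).
Premise 6 is O(w → b); contrapositively O(¬b → ¬w). Since O(¬b) holds, K gives O(¬w).
Premise 2 is O(¬h → w); contrapositively O(¬w → h). Since O(¬w) holds, K gives O(h).
The contrapositive of premise 3 (O(¬q → ¬h)) is O(h → q), and O(h) is already established, so O(q).
Premises 1, 4, 5, 10 do not contribute to this derivation.
Thus O(q), which is F(¬q): ¬q is forbidden.

Forbidden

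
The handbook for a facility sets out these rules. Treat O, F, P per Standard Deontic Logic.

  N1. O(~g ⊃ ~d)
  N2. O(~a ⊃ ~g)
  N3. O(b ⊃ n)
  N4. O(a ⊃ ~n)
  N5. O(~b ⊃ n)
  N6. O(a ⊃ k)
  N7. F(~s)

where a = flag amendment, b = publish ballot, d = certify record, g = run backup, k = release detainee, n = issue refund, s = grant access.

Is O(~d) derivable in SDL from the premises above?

Premises 3 and 5 cover both cases: O(b ⊃ n) and O(~b ⊃ n). Since b ∨ ~b is a tautology, O(n) follows.
Premise 4 is O(a ⊃ ~n); contrapositively O(n ⊃ ~a). Since O(n) holds, K gives O(~a).
Applying K to premise 2 (O(~a ⊃ ~g)) and O(~a) yields O(~g).
Applying K to premise 1 (O(~g ⊃ ~d)) and O(~g) yields O(~d).
Premises 6, 7 do not contribute to this derivation.
So O(~d) follows.

Yes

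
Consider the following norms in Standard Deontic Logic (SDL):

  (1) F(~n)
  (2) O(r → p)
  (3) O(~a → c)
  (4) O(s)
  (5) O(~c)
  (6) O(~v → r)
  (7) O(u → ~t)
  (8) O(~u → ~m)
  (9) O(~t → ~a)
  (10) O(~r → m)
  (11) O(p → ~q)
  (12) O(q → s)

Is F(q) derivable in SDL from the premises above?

From premise 5 we have O(~c).
The contrapositive of premise 3 (O(~a → c)) is O(~c → a), and O(~c) is already established, so O(a).
Premise 9, O(~t → ~a), contraposes to O(a → t); with O(a) we get O(t).
Premise 7, O(u → ~t), contraposes to O(t → ~u); with O(t) we get O(~u).
Applying K to premise 8 (O(~u → ~m)) and O(~u) yields O(~m).
Premise 10, O(~r → m), contraposes to O(~m → r); with O(~m) we get O(r).
Applying K to premise 2 (O(r → p)) and O(r) yields O(p).
From O(p) and premise 11, O(p → ~q), we obtain O(~q).
Premises 1, 4, 6, 12 do not contribute to this derivation.
So O(~q) holds, i.e. F(q). The claim follows.

Yes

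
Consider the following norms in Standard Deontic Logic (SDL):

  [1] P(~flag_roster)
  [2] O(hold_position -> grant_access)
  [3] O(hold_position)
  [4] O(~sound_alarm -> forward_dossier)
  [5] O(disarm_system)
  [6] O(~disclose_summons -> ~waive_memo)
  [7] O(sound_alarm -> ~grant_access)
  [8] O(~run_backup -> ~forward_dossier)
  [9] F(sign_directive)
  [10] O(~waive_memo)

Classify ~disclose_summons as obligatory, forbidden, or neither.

Neither

Premise 6 is O(~disclose_summons -> ~waive_memo); even if O(~waive_memo) held, inferring O(~disclose_summons) would be affirming the consequent — invalid.
No premise or chain of K-axiom applications forces O(~disclose_summons), and none forces O(disclose_summons). So ~disclose_summons is neither obligatory nor forbidden under these norms.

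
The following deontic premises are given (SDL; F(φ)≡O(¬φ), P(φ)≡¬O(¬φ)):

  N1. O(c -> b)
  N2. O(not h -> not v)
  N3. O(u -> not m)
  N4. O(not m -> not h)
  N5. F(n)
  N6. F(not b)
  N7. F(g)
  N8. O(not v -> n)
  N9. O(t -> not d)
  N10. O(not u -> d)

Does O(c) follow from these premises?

Premise 1 is O(c -> b); even if O(b) held, inferring O(c) would be affirming the consequent — invalid.
No other premise forces O(c). An ideal world satisfying every premise can still have c false, so O(c) is not derivable.

No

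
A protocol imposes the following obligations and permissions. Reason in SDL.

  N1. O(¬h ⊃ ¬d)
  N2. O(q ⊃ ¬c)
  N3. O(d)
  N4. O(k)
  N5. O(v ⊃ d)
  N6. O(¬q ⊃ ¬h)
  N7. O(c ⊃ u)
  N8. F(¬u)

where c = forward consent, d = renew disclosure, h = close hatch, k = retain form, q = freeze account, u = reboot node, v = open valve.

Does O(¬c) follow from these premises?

Premise 3 states O(d) outright.
Premise 1, O(¬h ⊃ ¬d), contraposes to O(d ⊃ h); with O(d) we get O(h).
Premise 6 is O(¬q ⊃ ¬h); contrapositively O(h ⊃ q). Since O(h) holds, K gives O(q).
Applying K to premise 2 (O(q ⊃ ¬c)) and O(q) yields O(¬c).
Premises 4, 5, 7, 8 do not contribute to this derivation.
So O(¬c) follows.

Yes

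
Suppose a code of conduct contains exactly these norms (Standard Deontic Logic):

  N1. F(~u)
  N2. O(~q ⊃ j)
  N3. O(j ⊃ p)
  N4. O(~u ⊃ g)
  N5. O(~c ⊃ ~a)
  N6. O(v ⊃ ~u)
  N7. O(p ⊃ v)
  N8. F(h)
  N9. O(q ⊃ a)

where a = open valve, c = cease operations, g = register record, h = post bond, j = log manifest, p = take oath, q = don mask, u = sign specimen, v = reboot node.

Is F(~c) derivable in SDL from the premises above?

Yes

F(~u) at premise 1 means O(u).
The contrapositive of premise 6 (O(v ⊃ ~u)) is O(u ⊃ ~v), and O(u) is already established, so O(~v).
Premise 7 is O(p ⊃ v); contrapositively O(~v ⊃ ~p). Since O(~v) holds, K gives O(~p).
The contrapositive of premise 3 (O(j ⊃ p)) is O(~p ⊃ ~j), and O(~p) is already established, so O(~j).
Premise 2 is O(~q ⊃ j); contrapositively O(~j ⊃ q). Since O(~j) holds, K gives O(q).
Applying K to premise 9 (O(q ⊃ a)) and O(q) yields O(a).
The contrapositive of premise 5 (O(~c ⊃ ~a)) is O(a ⊃ c), and O(a) is already established, so O(c).
Premises 4, 8 do not contribute to this derivation.
So O(c) holds, i.e. F(~c). The claim follows.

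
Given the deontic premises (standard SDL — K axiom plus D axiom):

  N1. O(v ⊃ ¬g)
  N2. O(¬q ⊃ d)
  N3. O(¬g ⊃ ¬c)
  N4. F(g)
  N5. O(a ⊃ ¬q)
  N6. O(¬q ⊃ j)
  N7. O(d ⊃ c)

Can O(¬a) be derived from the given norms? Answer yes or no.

Yes

Premise 4 is F(g), i.e. O(¬g).
Premise 3 is O(¬g ⊃ ¬c); since O(¬g), deontic closure gives O(¬c).
The contrapositive of premise 7 (O(d ⊃ c)) is O(¬c ⊃ ¬d), and O(¬c) is already established, so O(¬d).
Premise 2, O(¬q ⊃ d), contraposes to O(¬d ⊃ q); with O(¬d) we get O(q).
Premise 5 is O(a ⊃ ¬q); contrapositively O(q ⊃ ¬a). Since O(q) holds, K gives O(¬a).
Premises 1, 6 do not contribute to this derivation.
So O(¬a) follows.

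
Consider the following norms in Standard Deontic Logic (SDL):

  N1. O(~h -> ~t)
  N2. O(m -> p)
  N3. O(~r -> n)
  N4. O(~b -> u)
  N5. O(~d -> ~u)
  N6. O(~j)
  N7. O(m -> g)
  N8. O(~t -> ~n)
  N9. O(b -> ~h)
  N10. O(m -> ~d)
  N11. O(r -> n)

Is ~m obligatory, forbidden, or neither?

Obligatory

Premises 11 and 3 are O(r -> n) and O(~r -> n); every ideal world satisfies r or ~r, so in either case n holds — hence O(n).
Premise 8 is O(~t -> ~n); contrapositively O(n -> t). Since O(n) holds, K gives O(t).
The contrapositive of premise 1 (O(~h -> ~t)) is O(t -> h), and O(t) is already established, so O(h).
Premise 9, O(b -> ~h), contraposes to O(h -> ~b); with O(h) we get O(~b).
Premise 4 is O(~b -> u); since O(~b), deontic closure gives O(u).
The contrapositive of premise 5 (O(~d -> ~u)) is O(u -> d), and O(u) is already established, so O(d).
Premise 10 is O(m -> ~d); contrapositively O(d -> ~m). Since O(d) holds, K gives O(~m).
Premises 2, 6, 7 do not contribute to this derivation.
Hence ~m is obligatory.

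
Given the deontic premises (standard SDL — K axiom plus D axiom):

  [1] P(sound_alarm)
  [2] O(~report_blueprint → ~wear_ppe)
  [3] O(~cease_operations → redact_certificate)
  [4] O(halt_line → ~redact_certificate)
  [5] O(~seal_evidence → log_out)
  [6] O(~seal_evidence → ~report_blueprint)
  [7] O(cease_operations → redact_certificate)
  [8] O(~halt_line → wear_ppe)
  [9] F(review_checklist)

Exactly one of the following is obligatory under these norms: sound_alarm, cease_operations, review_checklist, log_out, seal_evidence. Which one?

By case analysis on cease_operations: premise 7 gives O(cease_operations → redact_certificate) and premise 3 gives O(~cease_operations → redact_certificate), so O(redact_certificate) either way.
Premise 4, O(halt_line → ~redact_certificate), contraposes to O(redact_certificate → ~halt_line); with O(redact_certificate) we get O(~halt_line).
Premise 8 is O(~halt_line → wear_ppe); since O(~halt_line), deontic closure gives O(wear_ppe).
The contrapositive of premise 2 (O(~report_blueprint → ~wear_ppe)) is O(wear_ppe → report_blueprint), and O(wear_ppe) is already established, so O(report_blueprint).
Premise 6, O(~seal_evidence → ~report_blueprint), contraposes to O(report_blueprint → seal_evidence); with O(report_blueprint) we get O(seal_evidence).
So O(seal_evidence) holds — seal_evidence is obligatory. None of the other listed options is made obligatory by any chain of premises.

seal_evidence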